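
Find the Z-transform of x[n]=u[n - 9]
Using the time-shift property: Z{u[n-9]}=z^(-9) * z/(z-1)
=z^(-8)/(z-1)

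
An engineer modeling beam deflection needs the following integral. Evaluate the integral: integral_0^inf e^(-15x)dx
integral_0^inf e^(-15x) dx=[-1/15*e^(-15x)]_0^inf
=0 - (-1/15)=1/15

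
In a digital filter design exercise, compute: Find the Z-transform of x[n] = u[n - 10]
Using the time-shift property: Z{u[n-10]}=z^(-10) * z/(z-1)
=z^(-9)/(z-1)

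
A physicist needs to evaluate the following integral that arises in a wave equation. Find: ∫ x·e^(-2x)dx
Integration by parts: u = x, dv = e^(-2x) dx
du = dx, v = e^(-2x)/(-2)
= x·e^(-2x)/(-2) - ∫ e^(-2x)/(-2) dx
= x·e^(-2x)/(-2) - e^(-2x)/4+C

Answer: e^(-2x)(x/(-2)-1/4)+C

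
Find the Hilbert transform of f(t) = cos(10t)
The Hilbert transform shifts each frequency component by -pi/2.
H{cos(wt)}=sin(wt)
With w=10: H{cos(10t)}=sin(10t)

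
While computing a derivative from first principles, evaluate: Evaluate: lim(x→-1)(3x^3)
Polynomial is continuous, so substitute x = -1:
3·(-1)^3 = -3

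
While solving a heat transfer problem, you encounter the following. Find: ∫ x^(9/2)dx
Power rule: ∫ x^(9/2) dx = x^(11/2)/(11/2)+C

Answer: (2/11)·x^(11/2)+C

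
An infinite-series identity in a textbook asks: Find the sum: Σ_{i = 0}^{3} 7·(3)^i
Geometric series: S=a(1 - r^n)/(1 - r)
a=7, r=3, n=4
S=7(1-81)/-2=280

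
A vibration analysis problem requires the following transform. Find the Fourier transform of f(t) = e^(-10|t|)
Using the standard pair: F{e^(-a|t|)} = 2a/(a^2 + omega^2)
With a = 10: F(omega) = 20/(100 + omega^2)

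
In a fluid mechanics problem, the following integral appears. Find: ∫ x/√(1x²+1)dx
Let u=x² + 1, du=2x dx
∫ (1/2)·u^(-1/2) du=√u + C

Answer: √(x² + 1) + C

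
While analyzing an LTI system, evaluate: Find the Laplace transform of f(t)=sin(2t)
L{sin(wt)}=w/(s² + w²)
L{sin(2t)}=2/(s² + 4)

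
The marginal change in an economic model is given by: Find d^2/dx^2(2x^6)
Apply power rule 2 times:
d^1: 12x^5
d^2: 60x^4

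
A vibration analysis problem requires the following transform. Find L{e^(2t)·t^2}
First shifting: L{e^(at)f(t)} = F(s-a)
L{t^2} = 2/s^3
Shift s → s-2: 2/(s-2)^3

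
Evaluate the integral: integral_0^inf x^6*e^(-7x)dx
This is a Gamma integral. Substitute u=7x (du=7 dx):
integral_0^inf x^6 * e^(-7x) dx=(1/7^7) integral_0^inf u^6 * e^(-u) du
=Gamma(7)/7^7=6!/7^7=720/823543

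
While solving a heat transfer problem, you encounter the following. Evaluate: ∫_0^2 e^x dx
Antiderivative: e^x
Evaluate: (e^2-1)

Answer: e^2-1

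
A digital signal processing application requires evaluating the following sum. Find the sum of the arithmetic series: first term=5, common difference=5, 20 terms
Last term: a_n=5+(20-1)·5=100
Sum=n(a_1+a_n)/2=20(5+100)/2=1050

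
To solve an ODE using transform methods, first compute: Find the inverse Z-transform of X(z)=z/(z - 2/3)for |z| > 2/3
Standard pair: z/(z-a) <-> a^n * u[n] for causal signals
With a=2/3: x[n]=(2/3)^n * u[n]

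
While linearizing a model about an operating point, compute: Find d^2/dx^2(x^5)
Apply power rule 2 times:
d^1: 5x^4
d^2: 20x^3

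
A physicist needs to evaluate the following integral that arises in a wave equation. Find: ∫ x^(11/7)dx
Power rule: ∫ x^(11/7) dx=x^(18/7)/(18/7) + C

Answer: (7/18)·x^(18/7) + C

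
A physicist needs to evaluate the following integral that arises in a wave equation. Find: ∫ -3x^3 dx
Using power rule: ∫ -3x^3 dx = -3/4 x^4+C = (-3/4)x^4+C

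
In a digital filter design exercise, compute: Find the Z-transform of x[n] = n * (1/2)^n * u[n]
Using the property Z{n * a^n * u[n]} = az/(z-a)^2
With a = 1/2: X(z) = (1/2)z/(z - 1/2)^2, |z| > 1/2

Answer: (1/2)z/(z - 1/2)^2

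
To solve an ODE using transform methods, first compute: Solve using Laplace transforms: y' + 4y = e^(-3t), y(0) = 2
Take L: sY - 2 + 4Y = 1/(s + 3)
Y(s + 4) = 1/(s + 3) + 2
Y = 1/((s + 3)(s + 4)) + 2/(s + 4)
Partial fractions: 1/((s + 3)(s + 4)) = 1/(s + 3) - 1/(s + 4)
So Y = 1/(s + 3) + 1/(s + 4)
Inverse Laplace transform (L^(-1){1/(s + 3)} = e^(-3t), L^(-1){1/(s + 4)} = e^(-4t)):

Answer: y(t) = 1·e^(-3t) + e^(-4t)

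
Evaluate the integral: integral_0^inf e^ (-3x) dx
integral_0^inf e^(-3x) dx = [-1/3*e^(-3x)]_0^inf
= 0 - (-1/3) = 1/3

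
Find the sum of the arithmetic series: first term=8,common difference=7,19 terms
Last term: a_n=8 + (19 - 1)·7=134
Sum=n(a_1 + a_n)/2=19(8 + 134)/2=1349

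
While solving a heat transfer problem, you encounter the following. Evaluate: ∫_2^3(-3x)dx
Step 1: Find antiderivative F(x) = (-3/2)x^2
Step 2: F(3) - F(2) = -27/2 - (-6) = -15/2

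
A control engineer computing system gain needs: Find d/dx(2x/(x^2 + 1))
Quotient rule: (f/g)'=(f'g - fg')/g²
f=2x, f'=2
g=x^2+1, g'=2x

Answer: (2·(x^2+1)-4x^2)/(x^2+1)²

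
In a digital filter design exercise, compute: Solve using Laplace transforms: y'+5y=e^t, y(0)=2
Take L: sY - 2 + 5Y=1/(s-1)
Y(s + 5)=1/(s-1) + 2
Y=1/((s-1)(s + 5)) + 2/(s + 5)
Partial fractions: 1/((s-1)(s + 5))=(1/6)/(s-1) - (1/6)/(s + 5)
So Y=(1/6)/(s-1) + (11/6)/(s + 5)
Inverse Laplace transform (L^(-1){1/(s-1)}=e^t, L^(-1){1/(s + 5)}=e^(-5t)):

Answer: y(t)=(1/6)·e^t + (11/6)·e^(-5t)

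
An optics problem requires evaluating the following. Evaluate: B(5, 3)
B(x,y)=Γ(x)Γ(y)/Γ(x+y)=(x-1)!(y-1)!/(x+y-1)!
B(5,3)=4!·2!/7!=1/105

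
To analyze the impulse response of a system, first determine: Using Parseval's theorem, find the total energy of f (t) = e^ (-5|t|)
Parseval's theorem: E=integral |f(t)|^2 dt=(1/2pi) integral |F(omega)|^2 domega
E=integral_{-inf}^{inf} e^(-10|t|) dt=2 * integral_0^inf e^(-10t) dt=2/(2 * 5)=1/5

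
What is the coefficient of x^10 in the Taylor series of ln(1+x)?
ln(1+x) = Σ (-1)^(n+1) x^n/n
Coefficient of x^10 = (-1)^11/10 = -1/10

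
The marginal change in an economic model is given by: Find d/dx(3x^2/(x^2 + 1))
Quotient rule: (f/g)'=(f'g - fg')/g²
f=3x^2, f'=6x
g=x^2+1, g'=2x

Answer: (6x·(x^2+1)-6x^3)/(x^2+1)²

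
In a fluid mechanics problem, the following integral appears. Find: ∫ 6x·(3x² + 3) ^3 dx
Let u=3x² + 3, du=6x dx
∫ u^3 du=u^4/4 + C

Answer: (3x² + 3)^4/4 + C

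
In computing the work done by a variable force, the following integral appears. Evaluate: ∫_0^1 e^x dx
Antiderivative: e^x
Evaluate: (e^1-1)

Answer: e^1-1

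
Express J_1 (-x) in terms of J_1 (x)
For integer n: J_n(-x) = (-1)^n J_n(x)
With n = 1: J_1(-x) = (-1)^1 J_1(x) = -J_1(x)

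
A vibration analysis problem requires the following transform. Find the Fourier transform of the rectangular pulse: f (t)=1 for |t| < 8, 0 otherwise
F(omega) = integral from -8 to 8 of e^(-j * omega * t) dt
= 2 * sin(8 * omega)/omega = 16 * sinc(8 * omega/pi)

Answer: 2 * sin(8 * omega)/omega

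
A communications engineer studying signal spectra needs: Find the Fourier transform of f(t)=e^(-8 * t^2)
The Fourier transform of a Gaussian e^(-a*t^2) is sqrt(pi/a)*e^(-omega^2/(4a)).
With a=8: F(omega)=sqrt(pi/8)*e^(-omega^2/32)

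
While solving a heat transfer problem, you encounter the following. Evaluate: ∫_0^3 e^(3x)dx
Antiderivative: (1/3)e^(3x)
Evaluate: (1/3)(e^9 - 1)

Answer: (e^9 - 1)/3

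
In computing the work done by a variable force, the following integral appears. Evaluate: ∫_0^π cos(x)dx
Antiderivative: sin(x)
Evaluate at bounds: [sin(1·π)/1] - [sin(1·0)/1]
= ((0) - (0))/1 = 0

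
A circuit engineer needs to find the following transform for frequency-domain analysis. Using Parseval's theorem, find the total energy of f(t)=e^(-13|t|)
Parseval's theorem: E=integral |f(t)|^2 dt=(1/2pi) integral |F(omega)|^2 domega
E=integral_{-inf}^{inf} e^(-26|t|) dt=2*integral_0^inf e^(-26t) dt=2/(2*13)=1/13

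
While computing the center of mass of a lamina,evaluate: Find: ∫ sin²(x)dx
Using identity sin²(u) = (1 - cos(2u))/2:
∫ (1 - cos(2x))/2 dx = x/2 - sin(2x)/4 + C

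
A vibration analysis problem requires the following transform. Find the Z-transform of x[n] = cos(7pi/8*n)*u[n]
Z{cos(w0*n)*u[n]} = z(z - cos(w0))/(z^2-2z*cos(w0)+1)
With w0 = 7pi/8: X(z) = z(z - cos(7pi/8))/(z^2-2z*cos(7pi/8)+1)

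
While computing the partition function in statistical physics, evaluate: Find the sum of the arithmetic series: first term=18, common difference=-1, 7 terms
Last term: a_n=18+(7-1)·-1=12
Sum=n(a_1+a_n)/2=7(18+12)/2=105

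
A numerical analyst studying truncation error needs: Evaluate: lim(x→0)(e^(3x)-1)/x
L'Hôpital (0/0): lim 3e^(3x)/1 = 3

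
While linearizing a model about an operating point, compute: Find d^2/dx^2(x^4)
Apply power rule 2 times:
d^1: 4x^3
d^2: 12x^2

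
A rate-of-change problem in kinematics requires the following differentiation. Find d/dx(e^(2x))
Chain rule: d/dx[e^u]=e^u · u' where u=2x
u'=2

Answer: 2·e^(2x)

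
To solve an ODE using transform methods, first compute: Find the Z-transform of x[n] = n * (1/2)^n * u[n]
Using the property Z{n*a^n*u[n]} = az/(z-a)^2
With a = 1/2: X(z) = (1/2)z/(z - 1/2)^2, |z| > 1/2

Answer: (1/2)z/(z - 1/2)^2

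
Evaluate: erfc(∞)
erfc(x)=1 - erf(x); erfc(∞)=1 - erf(∞)=1 - 1=0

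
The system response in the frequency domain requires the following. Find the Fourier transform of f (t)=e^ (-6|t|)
Using the standard pair: F{e^(-a|t|)} = 2a/(a^2+omega^2)
With a = 6: F(omega) = 12/(36+omega^2)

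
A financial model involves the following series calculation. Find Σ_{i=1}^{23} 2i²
= 2·n(n+1)(2n+1)/6 = 2·23·24·47/6 = 8648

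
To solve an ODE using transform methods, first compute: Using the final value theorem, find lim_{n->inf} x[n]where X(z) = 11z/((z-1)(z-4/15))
Final value theorem: lim x[n] = lim_{z->1} (z-1)*X(z)
(z-1)*X(z) = 11z/(z-4/15)
As z->1: 11/(1 - 4/15) = 11/(11/15) = 15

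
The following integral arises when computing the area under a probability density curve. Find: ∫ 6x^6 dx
Using power rule: ∫ 6x^6 dx = 6/7 x^7+C = (6/7)x^7+C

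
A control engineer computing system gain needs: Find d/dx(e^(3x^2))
Chain rule: d/dx[e^u]=e^u · u' where u=3x^2
u'=6x

Answer: 6x·e^(3x^2)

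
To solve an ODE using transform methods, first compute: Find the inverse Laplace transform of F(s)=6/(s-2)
L^(-1){6/(s-a)}=c·e^(at)
Here a=2, c=6

Answer: 6e^(2t)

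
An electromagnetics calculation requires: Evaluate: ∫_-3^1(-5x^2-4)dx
Step 1: Find antiderivative F(x)=(-5/3)x^3-4x
Step 2: F(1) - F(-3)=-17/3 - (57)=-188/3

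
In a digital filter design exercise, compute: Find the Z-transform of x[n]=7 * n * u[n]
Z{n*u[n]}=z/(z-1)^2
By linearity: Z{7*n*u[n]}=7z/(z-1)^2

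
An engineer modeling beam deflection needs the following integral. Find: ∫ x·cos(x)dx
By parts: u = x, dv = cos(x) dx
du = dx, v = sin(x)
= x·sin(x)+cos(x)+C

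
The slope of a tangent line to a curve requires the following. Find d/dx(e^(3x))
Chain rule: d/dx[e^u] = e^u · u' where u = 3x
u' = 3

Answer: 3·e^(3x)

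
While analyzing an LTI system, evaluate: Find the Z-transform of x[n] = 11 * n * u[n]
Z{n * u[n]}=z/(z-1)^2
By linearity: Z{11 * n * u[n]}=11z/(z-1)^2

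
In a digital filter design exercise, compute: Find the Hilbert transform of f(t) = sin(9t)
The Hilbert transform shifts each frequency component by -pi/2.
H{sin(wt)}=-cos(wt)
With w=9: H{sin(9t)}=-cos(9t)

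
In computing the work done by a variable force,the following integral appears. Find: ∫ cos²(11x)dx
Using identity cos²(u) = (1+cos(2u))/2:
∫ (1+cos(22x))/2 dx = x/2+sin(22x)/44+C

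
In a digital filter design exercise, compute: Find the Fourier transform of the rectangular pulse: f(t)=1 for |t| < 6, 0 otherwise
F(omega) = integral from -6 to 6 of e^(-j * omega * t) dt
= 2 * sin(6 * omega)/omega = 12 * sinc(6 * omega/pi)

Answer: 2 * sin(6 * omega)/omega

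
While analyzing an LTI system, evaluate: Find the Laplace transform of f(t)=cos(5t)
L{cos(wt)} = s/(s²+w²)
L{cos(5t)} = s/(s²+25)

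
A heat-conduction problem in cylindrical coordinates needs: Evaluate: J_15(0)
J_n(0) = 0 for all n > 0 (Bessel function of first kind)
J_15(0) = 0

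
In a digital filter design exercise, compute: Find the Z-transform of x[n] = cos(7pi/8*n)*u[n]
Z{cos(w0 * n) * u[n]} = z(z - cos(w0))/(z^2-2z * cos(w0)+1)
With w0 = 7pi/8: X(z) = z(z - cos(7pi/8))/(z^2-2z * cos(7pi/8)+1)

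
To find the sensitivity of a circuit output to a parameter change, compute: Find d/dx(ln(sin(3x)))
Chain rule: d/dx[ln(u)] = u'/u where u = sin(3x)
u' = 3cos(3x)

Answer: (3cos(3x))/(sin(3x))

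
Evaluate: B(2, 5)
B(x,y) = Γ(x)Γ(y)/Γ(x+y) = (x-1)!(y-1)!/(x+y-1)!
B(2,5) = 1!·4!/6! = 1/30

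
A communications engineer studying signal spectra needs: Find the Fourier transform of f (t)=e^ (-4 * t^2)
The Fourier transform of a Gaussian e^(-a*t^2) is sqrt(pi/a)*e^(-omega^2/(4a)).
With a=4: F(omega)=sqrt(pi)/2*e^(-omega^2/16)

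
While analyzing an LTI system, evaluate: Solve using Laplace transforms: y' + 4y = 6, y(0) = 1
Take L of both sides: sY(s) - 1 + 4Y(s) = 6/s
Y(s)(s + 4) = 6/s + 1
Y(s) = 6/(s(s + 4)) + 1/(s + 4)
Partial fractions: 6/(s(s + 4)) = (3/2)/s - (3/2)/(s + 4)
So Y(s) = (3/2)/s - (1/2)/(s + 4)
Inverse transform (L^(-1){1/s} = 1, L^(-1){1/(s + 4)} = e^(-4t)):

Answer: y(t) = 3/2 - (1/2)·e^(-4t)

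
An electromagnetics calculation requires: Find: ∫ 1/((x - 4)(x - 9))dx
Partial fractions: 1/((x-4)(x-9)) = A/(x-4)+B/(x-9)
A = -1/5, B = 1/5
∫ [-1/5· 1/(x-4)+1/5· 1/(x-9)] dx
= (1/5)[ln|x-9| - ln|x-4|]+C

Answer: (1/5)·ln|(x-9)/(x-4)|+C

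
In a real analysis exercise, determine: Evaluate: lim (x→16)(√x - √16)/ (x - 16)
Multiply by conjugate (√x+√16)/(√x+√16):
= (x - 16)/((x - 16)(√x+√16)) = 1/(√x+√16)
As x → 16: 1/(2√16)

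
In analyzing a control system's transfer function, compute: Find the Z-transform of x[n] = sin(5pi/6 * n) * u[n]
Z{sin(w0*n)*u[n]}=z*sin(w0)/(z^2 - 2z*cos(w0) + 1)
With w0=5pi/6: X(z)=z*sin(5pi/6)/(z^2 - 2z*cos(5pi/6) + 1)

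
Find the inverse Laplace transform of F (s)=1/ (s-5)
L^(-1){1/(s-a)} = c·e^(at)
Here a = 5, c = 1

Answer: e^(5t)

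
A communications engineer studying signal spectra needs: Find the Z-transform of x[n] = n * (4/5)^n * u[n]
Using the property Z{n * a^n * u[n]} = az/(z-a)^2
With a = 4/5: X(z) = (4/5)z/(z - 4/5)^2, |z| > 4/5

Answer: (4/5)z/(z - 4/5)^2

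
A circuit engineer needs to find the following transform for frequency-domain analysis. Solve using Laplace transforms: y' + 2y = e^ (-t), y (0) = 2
Take L: sY - 2 + 2Y=1/(s + 1)
Y(s + 2)=1/(s + 1) + 2
Y=1/((s + 1)(s + 2)) + 2/(s + 2)
Partial fractions: 1/((s + 1)(s + 2))=1/(s + 1) - 1/(s + 2)
So Y=1/(s + 1) + 1/(s + 2)
Inverse Laplace transform (L^(-1){1/(s + 1)}=e^(-t), L^(-1){1/(s + 2)}=e^(-2t)):

Answer: y(t)=1·e^(-t) + e^(-2t)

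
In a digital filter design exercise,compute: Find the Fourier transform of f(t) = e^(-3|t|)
Using the standard pair: F{e^(-a|t|)}=2a/(a^2 + omega^2)
With a=3: F(omega)=6/(9 + omega^2)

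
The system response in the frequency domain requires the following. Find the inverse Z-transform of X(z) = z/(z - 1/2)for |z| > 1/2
Standard pair: z/(z-a) <-> a^n * u[n] for causal signals
With a=1/2: x[n]=(1/2)^n * u[n]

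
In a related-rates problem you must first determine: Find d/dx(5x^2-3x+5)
Power rule: d/dx(ax^n)=n·a·x^(n-1)
Term by term: 10·x - 3

Answer: 10x - 3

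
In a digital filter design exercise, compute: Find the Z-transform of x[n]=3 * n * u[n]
Z{n * u[n]} = z/(z-1)^2
By linearity: Z{3 * n * u[n]} = 3z/(z-1)^2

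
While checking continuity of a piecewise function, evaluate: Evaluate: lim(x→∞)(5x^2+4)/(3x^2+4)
Divide numerator and denominator by x^2:
lim (5+4/x^2)/(3+4/x^2) = 5/3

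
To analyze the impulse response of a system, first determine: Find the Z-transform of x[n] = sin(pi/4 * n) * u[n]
Z{sin(w0*n)*u[n]} = z*sin(w0)/(z^2 - 2z*cos(w0) + 1)
With w0 = pi/4: X(z) = z*sin(pi/4)/(z^2 - 2z*cos(pi/4) + 1)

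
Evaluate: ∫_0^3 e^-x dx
Antiderivative: -e^-x
Evaluate: -(e^-3 - 1)

Answer: (e^-3 - 1)/(-1)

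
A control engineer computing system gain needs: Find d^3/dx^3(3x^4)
Apply power rule 3 times:
d^1: 12x^3
d^2: 36x^2
d^3: 72x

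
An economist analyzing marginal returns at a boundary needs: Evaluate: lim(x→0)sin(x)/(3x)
L'Hôpital (0/0): lim cos(x)/3 = 1/3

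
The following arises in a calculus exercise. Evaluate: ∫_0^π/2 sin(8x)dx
Antiderivative: -cos(8x)/8
Evaluate at bounds: [-cos(8·π/2)/8] - [-cos(8·0)/8]
=(-(1)+(1))/8=0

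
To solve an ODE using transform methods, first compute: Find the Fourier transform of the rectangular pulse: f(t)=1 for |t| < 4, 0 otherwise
F(omega)=integral from -4 to 4 of e^(-j * omega * t) dt
=2 * sin(4 * omega)/omega=8 * sinc(4 * omega/pi)

Answer: 2 * sin(4 * omega)/omega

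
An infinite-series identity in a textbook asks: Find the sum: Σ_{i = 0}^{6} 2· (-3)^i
Geometric series: S=a(1 - r^n)/(1 - r)
a=2, r=-3, n=7
S=2(1+2187)/4=1094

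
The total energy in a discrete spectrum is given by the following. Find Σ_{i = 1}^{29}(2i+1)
=2·Σ i+1·29=2·435+29=899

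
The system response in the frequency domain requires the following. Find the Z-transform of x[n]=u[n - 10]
Using the time-shift property: Z{u[n-10]} = z^(-10)*z/(z-1)
= z^(-9)/(z-1)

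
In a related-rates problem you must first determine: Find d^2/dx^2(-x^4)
Apply power rule 2 times:
d^1: -4x^3
d^2: -12x^2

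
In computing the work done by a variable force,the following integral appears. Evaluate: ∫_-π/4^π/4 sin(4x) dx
Antiderivative: -cos(4x)/4
Evaluate at bounds: [-cos(4·π/4)/4] - [-cos(4·-π/4)/4]
= (-(-1)+(-1))/4 = 0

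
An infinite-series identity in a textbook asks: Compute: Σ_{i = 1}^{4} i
Using formula: Σ i^1 = n(n + 1)/2 = 4·5/2 = 10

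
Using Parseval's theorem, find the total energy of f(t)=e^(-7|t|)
Parseval's theorem: E=integral |f(t)|^2 dt=(1/2pi) integral |F(omega)|^2 domega
E=integral_{-inf}^{inf} e^(-14|t|) dt=2 * integral_0^inf e^(-14t) dt=2/(2 * 7)=1/7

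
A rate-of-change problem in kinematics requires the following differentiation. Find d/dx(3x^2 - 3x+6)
Power rule: d/dx(ax^n) = n·a·x^(n-1)
Term by term: 6·x - 3

Answer: 6x - 3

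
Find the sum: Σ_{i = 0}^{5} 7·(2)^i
Geometric series: S=a(1 - r^n)/(1 - r)
a=7, r=2, n=6
S=7(1-64)/-1=441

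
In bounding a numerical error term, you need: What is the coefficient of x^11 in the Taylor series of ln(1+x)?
ln(1+x) = Σ (-1)^(n+1) x^n/n
Coefficient of x^11 = (-1)^12/11 = 1/11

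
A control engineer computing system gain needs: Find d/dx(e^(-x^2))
Chain rule: d/dx[e^u]=e^u · u' where u=-x^2
u'=-2x

Answer: -2x·e^(-x^2)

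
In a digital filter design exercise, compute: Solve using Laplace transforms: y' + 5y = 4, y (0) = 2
Take L of both sides: sY(s) - 2 + 5Y(s)=4/s
Y(s)(s + 5)=4/s + 2
Y(s)=4/(s(s + 5)) + 2/(s + 5)
Partial fractions: 4/(s(s + 5))=(4/5)/s - (4/5)/(s + 5)
So Y(s)=(4/5)/s + (6/5)/(s + 5)
Inverse transform (L^(-1){1/s}=1, L^(-1){1/(s + 5)}=e^(-5t)):

Answer: y(t)=4/5 + (6/5)·e^(-5t)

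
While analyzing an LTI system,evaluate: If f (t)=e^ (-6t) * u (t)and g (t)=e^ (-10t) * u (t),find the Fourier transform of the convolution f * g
By the convolution theorem: F{f * g}=F(omega) * G(omega)
F(omega)=1/(6 + j * omega), G(omega)=1/(10 + j * omega)
F{f * g}=1/((6 + j * omega)(10 + j * omega))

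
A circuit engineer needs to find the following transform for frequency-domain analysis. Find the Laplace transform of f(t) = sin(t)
L{sin(wt)} = w/(s²+w²)
L{sin(t)} = 1/(s²+1)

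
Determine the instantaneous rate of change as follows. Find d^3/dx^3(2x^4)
Apply power rule 3 times:
d^1: 8x^3
d^2: 24x^2
d^3: 48x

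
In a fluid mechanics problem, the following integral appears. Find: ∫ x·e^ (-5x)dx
Integration by parts: u = x, dv = e^(-5x) dx
du = dx, v = e^(-5x)/(-5)
= x·e^(-5x)/(-5) - ∫ e^(-5x)/(-5) dx
= x·e^(-5x)/(-5) - e^(-5x)/25 + C

Answer: e^(-5x)(x/(-5) - 1/25) + C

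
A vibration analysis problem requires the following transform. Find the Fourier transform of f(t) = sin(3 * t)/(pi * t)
sin(W*t)/(pi*t)=(W/pi)*sinc(W*t/pi) is the impulse response of the ideal low-pass filter with cutoff W (here W=3).
Its Fourier transform is a rectangular function:
F(omega)=1 for |omega| < 3, 0 otherwise

Answer: rect(omega/6) [i.e., 1 for |omega| < 3, 0 otherwise]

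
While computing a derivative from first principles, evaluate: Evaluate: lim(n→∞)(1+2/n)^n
This is the definition of e^2: lim(1+2/n)^n = e^2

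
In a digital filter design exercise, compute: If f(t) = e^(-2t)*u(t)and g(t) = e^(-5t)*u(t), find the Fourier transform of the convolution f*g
By the convolution theorem: F{f * g} = F(omega) * G(omega)
F(omega) = 1/(2 + j * omega), G(omega) = 1/(5 + j * omega)
F{f * g} = 1/((2 + j * omega)(5 + j * omega))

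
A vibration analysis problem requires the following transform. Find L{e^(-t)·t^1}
First shifting: L{e^(at)f(t)}=F(s-a)
L{t^1}=1/s^2
Shift s → s + 1: 1/(s + 1)^2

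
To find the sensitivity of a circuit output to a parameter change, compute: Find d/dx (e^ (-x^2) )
Chain rule: d/dx[e^u] = e^u · u' where u = -x^2
u' = -2x

Answer: -2x·e^(-x^2)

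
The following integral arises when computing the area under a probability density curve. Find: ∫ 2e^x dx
Since d/dx[e^x] = +e^x, we get 2e^x+C

Answer: 2e^x+C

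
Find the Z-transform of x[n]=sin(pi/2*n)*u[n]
Z{sin(w0 * n) * u[n]} = z * sin(w0)/(z^2 - 2z * cos(w0) + 1)
With w0 = pi/2: X(z) = z * sin(pi/2)/(z^2 - 2z * cos(pi/2) + 1)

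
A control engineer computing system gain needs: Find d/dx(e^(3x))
Chain rule: d/dx[e^u]=e^u · u' where u=3x
u'=3

Answer: 3·e^(3x)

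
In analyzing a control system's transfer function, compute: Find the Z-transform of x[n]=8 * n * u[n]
Z{n * u[n]}=z/(z-1)^2
By linearity: Z{8 * n * u[n]}=8z/(z-1)^2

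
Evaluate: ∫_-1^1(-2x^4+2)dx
Step 1: Find antiderivative F(x)=(-2/5)x^5+2x
Step 2: F(1) - F(-1)=8/5 - (-8/5)=16/5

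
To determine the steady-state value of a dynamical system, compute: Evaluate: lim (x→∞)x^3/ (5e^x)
Apply L'Hôpital 3 times (∞/∞ each time):
Eventually get 3!/(5e^x) → 0

Answer: 0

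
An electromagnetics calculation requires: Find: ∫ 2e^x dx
Since d/dx[e^x] = +e^x, we get 2e^x+C

Answer: 2e^x+C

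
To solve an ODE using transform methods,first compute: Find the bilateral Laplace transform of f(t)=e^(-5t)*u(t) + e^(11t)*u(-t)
For e^(-5t)*u(t): L = 1/(s+5), Re(s) > -5
For e^(11t)*u(-t): L = -1/(s-11), Re(s) < 11
Combined: F(s) = 1/(s+5)-1/(s-11), -5 < Re(s) < 11

Answer: 1/(s+5)-1/(s-11), ROC: -5 < Re(s) < 11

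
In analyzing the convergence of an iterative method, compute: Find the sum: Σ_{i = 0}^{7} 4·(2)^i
Geometric series: S=a(1 - r^n)/(1 - r)
a=4, r=2, n=8
S=4(1 - 256)/-1=1020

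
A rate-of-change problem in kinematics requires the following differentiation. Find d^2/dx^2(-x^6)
Apply power rule 2 times:
d^1: -6x^5
d^2: -30x^4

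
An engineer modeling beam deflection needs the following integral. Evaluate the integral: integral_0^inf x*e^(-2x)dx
This is a Gamma integral. Substitute u = 2x (du = 2 dx):
integral_0^inf x * e^(-2x) dx = (1/2^2) integral_0^inf u^1 * e^(-u) du
= Gamma(2)/2^2 = 1!/2^2 = 1/4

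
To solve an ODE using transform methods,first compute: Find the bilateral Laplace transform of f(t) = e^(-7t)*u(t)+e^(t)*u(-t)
For e^(-7t) * u(t): L=1/(s + 7), Re(s) > -7
For e^(t) * u(-t): L=-1/(s-1), Re(s) < 1
Combined: F(s)=1/(s + 7) - 1/(s-1), -7 < Re(s) < 1

Answer: 1/(s + 7) - 1/(s-1), ROC: -7 < Re(s) < 1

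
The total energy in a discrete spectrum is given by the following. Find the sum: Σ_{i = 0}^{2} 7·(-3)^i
Geometric series: S=a(1 - r^n)/(1 - r)
a=7, r=-3, n=3
S=7(1+27)/4=49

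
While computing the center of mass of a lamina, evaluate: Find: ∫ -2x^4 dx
Using power rule: ∫ -2x^4 dx = -2/5 x^5+C = (-2/5)x^5+C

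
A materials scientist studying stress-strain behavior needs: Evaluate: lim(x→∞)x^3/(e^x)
Apply L'Hôpital 3 times (∞/∞ each time):
Eventually get 3!/(e^x) → 0

Answer: 0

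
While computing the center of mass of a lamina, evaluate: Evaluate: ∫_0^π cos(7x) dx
Antiderivative: sin(7x)/7
Evaluate at bounds: [sin(7·π)/7] - [sin(7·0)/7]
= ((0) - (0))/7 = 0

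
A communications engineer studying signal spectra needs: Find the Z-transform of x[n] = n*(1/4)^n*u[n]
Using the property Z{n * a^n * u[n]}=az/(z-a)^2
With a=1/4: X(z)=(1/4)z/(z - 1/4)^2, |z| > 1/4

Answer: (1/4)z/(z - 1/4)^2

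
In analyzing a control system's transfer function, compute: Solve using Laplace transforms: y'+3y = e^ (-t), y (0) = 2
Take L: sY - 2+3Y=1/(s+1)
Y(s+3)=1/(s+1)+2
Y=1/((s+1)(s+3))+2/(s+3)
Partial fractions: 1/((s+1)(s+3))=(1/2)/(s+1) - (1/2)/(s+3)
So Y=(1/2)/(s+1)+(3/2)/(s+3)
Inverse Laplace transform (L^(-1){1/(s+1)}=e^(-t), L^(-1){1/(s+3)}=e^(-3t)):

Answer: y(t)=(1/2)·e^(-t)+(3/2)·e^(-3t)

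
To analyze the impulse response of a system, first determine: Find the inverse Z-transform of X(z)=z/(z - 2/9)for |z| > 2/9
Standard pair: z/(z-a) <-> a^n * u[n] for causal signals
With a = 2/9: x[n] = (2/9)^n * u[n]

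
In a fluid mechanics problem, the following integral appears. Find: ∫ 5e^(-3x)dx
Since d/dx[e^(-3x)]=-3e^(-3x), we get -5/3 e^(-3x) + C

Answer: (-5/3)e^(-3x) + C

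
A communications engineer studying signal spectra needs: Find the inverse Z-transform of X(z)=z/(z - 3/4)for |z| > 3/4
Standard pair: z/(z-a) <-> a^n * u[n] for causal signals
With a = 3/4: x[n] = (3/4)^n * u[n]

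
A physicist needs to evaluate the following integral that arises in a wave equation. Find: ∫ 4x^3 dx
Using power rule: ∫ 4x^3 dx=4/4 x^4 + C=x^4 + C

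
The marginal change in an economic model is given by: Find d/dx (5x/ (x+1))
Quotient rule: (f/g)' = (f'g - fg')/g²
f = 5x, f' = 5
g = x + 1, g' = 1

Answer: (5·(x + 1) - 5x)/(x + 1)²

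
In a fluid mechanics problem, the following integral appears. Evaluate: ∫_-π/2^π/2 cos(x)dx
Antiderivative: sin(x)
Evaluate at bounds: [sin(1·π/2)/1] - [sin(1·-π/2)/1]
=((1) - (-1))/1=2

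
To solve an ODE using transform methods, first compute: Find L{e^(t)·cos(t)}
First shifting: L{e^(at)f(t)}=F(s-a)
L{cos(t)}=s/(s²+1)
Shift: (s-1)/((s-1)²+1)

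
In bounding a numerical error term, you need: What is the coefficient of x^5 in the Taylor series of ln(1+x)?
ln(1 + x)=Σ (-1)^(n + 1) x^n/n
Coefficient of x^5=(-1)^6/5=1/5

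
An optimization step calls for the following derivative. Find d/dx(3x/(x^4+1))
Quotient rule: (f/g)'=(f'g - fg')/g²
f=3x, f'=3
g=x^4 + 1, g'=4x^3

Answer: (3·(x^4 + 1) - 12x^4)/(x^4 + 1)²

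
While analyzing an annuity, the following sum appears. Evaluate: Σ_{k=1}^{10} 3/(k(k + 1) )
Partial fractions: 3/(k(k + 1))=3/k - 3/(k + 1)
Telescoping sum: 3(1 - 1/11)=3·10/11

Answer: 30/11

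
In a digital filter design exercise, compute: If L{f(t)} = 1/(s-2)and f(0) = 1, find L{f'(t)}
L{f'(t)}=s·F(s) - f(0)=s/(s-2) - 1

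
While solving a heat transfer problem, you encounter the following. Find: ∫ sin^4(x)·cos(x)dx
Let u=sin(x), du=cos(x) dx
∫ u^4 du=u^5/5+C

Answer: sin^5(x)/5+C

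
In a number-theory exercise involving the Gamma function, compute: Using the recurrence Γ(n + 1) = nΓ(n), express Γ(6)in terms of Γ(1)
Γ(6) = 5Γ(5) = 5·4Γ(4) = ... = 5!·Γ(1) = 120·Γ(1)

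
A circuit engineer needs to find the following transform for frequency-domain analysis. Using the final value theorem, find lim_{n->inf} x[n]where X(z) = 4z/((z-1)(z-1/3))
Final value theorem: lim x[n] = lim_{z->1} (z-1)*X(z)
(z-1)*X(z) = 4z/(z-1/3)
As z->1: 4/(1 - 1/3) = 4/(2/3) = 6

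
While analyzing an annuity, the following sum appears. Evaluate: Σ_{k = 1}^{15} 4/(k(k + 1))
Partial fractions: 4/(k(k + 1))=4/k - 4/(k + 1)
Telescoping sum: 4(1 - 1/16)=4·15/16

Answer: 15/4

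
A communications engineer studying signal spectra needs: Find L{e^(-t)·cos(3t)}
First shifting: L{e^(at)f(t)} = F(s-a)
L{cos(3t)} = s/(s²+9)
Shift: (s+1)/((s+1)²+9)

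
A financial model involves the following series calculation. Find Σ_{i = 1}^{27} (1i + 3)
=1·Σ i+3·27=1·378+81=459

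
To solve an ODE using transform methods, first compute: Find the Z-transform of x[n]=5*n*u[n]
Z{n * u[n]}=z/(z-1)^2
By linearity: Z{5 * n * u[n]}=5z/(z-1)^2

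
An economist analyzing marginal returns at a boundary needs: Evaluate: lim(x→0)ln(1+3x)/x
L'Hôpital (0/0): lim 3/(1+3x) / 1=3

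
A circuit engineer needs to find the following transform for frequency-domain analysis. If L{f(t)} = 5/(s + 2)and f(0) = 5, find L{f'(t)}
L{f'(t)}=s·F(s) - f(0)=5s/(s+2)-5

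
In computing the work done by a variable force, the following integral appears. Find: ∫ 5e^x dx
Since d/dx[e^x]=+ e^x, we get 5e^x + C

Answer: 5e^x + C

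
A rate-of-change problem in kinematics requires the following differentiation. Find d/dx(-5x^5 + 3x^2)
Power rule: d/dx(ax^n) = n·a·x^(n-1)
Term by term: -25·x^4 + 6·x

Answer: -25x^4 + 6x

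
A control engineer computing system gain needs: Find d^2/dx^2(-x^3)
Apply power rule 2 times:
d^1: -3x^2
d^2: -6x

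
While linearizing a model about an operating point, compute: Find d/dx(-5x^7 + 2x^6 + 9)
Power rule: d/dx(ax^n)=n·a·x^(n-1)
Term by term: -35·x^6 + 12·x^5

Answer: -35x^6 + 12x^5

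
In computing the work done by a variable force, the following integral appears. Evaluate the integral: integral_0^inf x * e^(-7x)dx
This is a Gamma integral. Substitute u=7x (du=7 dx):
integral_0^inf x*e^(-7x) dx=(1/7^2) integral_0^inf u^1*e^(-u) du
=Gamma(2)/7^2=1!/7^2=1/49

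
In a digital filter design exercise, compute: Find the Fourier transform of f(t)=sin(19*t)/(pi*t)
sin(W * t)/(pi * t) = (W/pi) * sinc(W * t/pi) is the impulse response of the ideal low-pass filter with cutoff W (here W = 19).
Its Fourier transform is a rectangular function:
F(omega) = 1 for |omega| < 19, 0 otherwise

Answer: rect(omega/38) [i.e., 1 for |omega| < 19, 0 otherwise]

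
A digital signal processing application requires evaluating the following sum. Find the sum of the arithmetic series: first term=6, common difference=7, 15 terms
Last term: a_n = 6 + (15 - 1)·7 = 104
Sum = n(a_1 + a_n)/2 = 15(6 + 104)/2 = 825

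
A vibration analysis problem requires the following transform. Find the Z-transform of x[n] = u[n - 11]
Using the time-shift property: Z{u[n-11]} = z^(-11) * z/(z-1)
= z^(-10)/(z-1)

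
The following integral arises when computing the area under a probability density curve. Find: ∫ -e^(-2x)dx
Since d/dx[e^(-2x)] = -2e^(-2x), we get 1/2 e^(-2x)+C

Answer: (1/2)e^(-2x)+C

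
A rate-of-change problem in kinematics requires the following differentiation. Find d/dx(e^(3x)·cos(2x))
Product rule: (fg)' = f'g+fg'
f = e^(3x), f' = 3·e^(3x)
g = cos(2x), g' = -2·sin(2x)

Answer: 3·e^(3x)·cos(2x)-2·e^(3x)·sin(2x)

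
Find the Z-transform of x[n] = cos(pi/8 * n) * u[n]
Z{cos(w0 * n) * u[n]} = z(z - cos(w0))/(z^2 - 2z * cos(w0) + 1)
With w0 = pi/8: X(z) = z(z - cos(pi/8))/(z^2 - 2z * cos(pi/8) + 1)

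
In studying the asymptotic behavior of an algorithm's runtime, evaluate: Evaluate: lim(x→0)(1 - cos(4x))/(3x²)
Using 1-cos(u) ≈ u²/2 for small u:
(1-cos(4x)) ≈ (4x)²/2=16x²/2
So limit=16/(2·3)=8/3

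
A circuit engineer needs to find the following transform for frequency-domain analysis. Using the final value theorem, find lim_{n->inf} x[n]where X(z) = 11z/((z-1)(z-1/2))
Final value theorem: lim x[n]=lim_{z->1} (z-1) * X(z)
(z-1) * X(z)=11z/(z-1/2)
As z->1: 11/(1-1/2)=11/(1/2)=22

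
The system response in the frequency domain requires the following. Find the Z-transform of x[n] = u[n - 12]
Using the time-shift property: Z{u[n-12]} = z^(-12) * z/(z-1)
= z^(-11)/(z-1)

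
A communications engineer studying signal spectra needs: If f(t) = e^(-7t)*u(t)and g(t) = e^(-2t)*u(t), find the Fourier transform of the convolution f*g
By the convolution theorem: F{f * g} = F(omega) * G(omega)
F(omega) = 1/(7+j * omega), G(omega) = 1/(2+j * omega)
F{f * g} = 1/((7+j * omega)(2+j * omega))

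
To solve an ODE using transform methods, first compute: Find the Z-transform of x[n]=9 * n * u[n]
Z{n*u[n]} = z/(z-1)^2
By linearity: Z{9*n*u[n]} = 9z/(z-1)^2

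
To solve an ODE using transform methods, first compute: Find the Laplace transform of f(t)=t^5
L{t^n}=n!/s^(n + 1)
L{t^5}=5!/s^6=120/s^6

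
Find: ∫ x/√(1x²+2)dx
Let u=x² + 2, du=2x dx
∫ (1/2)·u^(-1/2) du=√u + C

Answer: √(x² + 2) + C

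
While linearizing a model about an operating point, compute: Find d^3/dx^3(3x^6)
Apply power rule 3 times:
d^1: 18x^5
d^2: 90x^4
d^3: 360x^3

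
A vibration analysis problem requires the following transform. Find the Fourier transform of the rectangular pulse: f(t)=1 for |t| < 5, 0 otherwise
F(omega)=integral from -5 to 5 of e^(-j * omega * t) dt
=2 * sin(5 * omega)/omega=10 * sinc(5 * omega/pi)

Answer: 2 * sin(5 * omega)/omega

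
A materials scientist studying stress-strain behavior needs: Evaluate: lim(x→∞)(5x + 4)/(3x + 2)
Divide numerator and denominator by x:
lim (5 + 4/x)/(3 + 2/x) = 5/3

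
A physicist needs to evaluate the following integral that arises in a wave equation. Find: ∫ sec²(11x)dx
Since d/dx[tan(11x)] = 11sec²(11x), integral = tan(11x)/11+C

Answer: (1/11)tan(11x)+C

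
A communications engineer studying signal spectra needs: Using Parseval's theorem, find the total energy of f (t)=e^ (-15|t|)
Parseval's theorem: E=integral |f(t)|^2 dt=(1/2pi) integral |F(omega)|^2 domega
E=integral_{-inf}^{inf} e^(-30|t|) dt=2 * integral_0^inf e^(-30t) dt=2/(2 * 15)=1/15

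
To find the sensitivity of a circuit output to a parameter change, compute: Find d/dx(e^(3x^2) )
Chain rule: d/dx[e^u]=e^u · u' where u=3x^2
u'=6x

Answer: 6x·e^(3x^2)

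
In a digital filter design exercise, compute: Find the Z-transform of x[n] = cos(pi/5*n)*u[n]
Z{cos(w0 * n) * u[n]}=z(z - cos(w0))/(z^2 - 2z * cos(w0) + 1)
With w0=pi/5: X(z)=z(z - cos(pi/5))/(z^2 - 2z * cos(pi/5) + 1)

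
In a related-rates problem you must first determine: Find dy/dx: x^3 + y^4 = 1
Differentiate: 3x^2+4y^3·(dy/dx)=0
dy/dx=-3x^2/(4y^3)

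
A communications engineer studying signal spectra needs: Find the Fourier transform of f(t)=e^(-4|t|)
Using the standard pair: F{e^(-a|t|)}=2a/(a^2+omega^2)
With a=4: F(omega)=8/(16+omega^2)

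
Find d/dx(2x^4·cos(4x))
Product rule: (fg)' = f'g+fg'
f = 2x^4, f' = 8x^3
g = cos(4x), g' = -4·sin(4x)

Answer: 8x^3·cos(4x)-8x^4·sin(4x)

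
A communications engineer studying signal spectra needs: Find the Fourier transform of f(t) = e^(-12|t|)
Using the standard pair: F{e^(-a|t|)} = 2a/(a^2+omega^2)
With a = 12: F(omega) = 24/(144+omega^2)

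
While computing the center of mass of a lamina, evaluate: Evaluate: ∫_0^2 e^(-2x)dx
Antiderivative: (1/(-2))e^(-2x)
Evaluate: (1/(-2))(e^-4 - 1)

Answer: (e^-4 - 1)/(-2)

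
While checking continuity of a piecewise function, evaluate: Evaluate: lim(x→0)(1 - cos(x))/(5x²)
Using 1-cos(u) ≈ u²/2 for small u:
(1-cos(x)) ≈ (x)²/2=1x²/2
So limit=1/(2·5)=1/10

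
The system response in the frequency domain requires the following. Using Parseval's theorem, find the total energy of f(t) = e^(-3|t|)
Parseval's theorem: E=integral |f(t)|^2 dt=(1/2pi) integral |F(omega)|^2 domega
E=integral_{-inf}^{inf} e^(-6|t|) dt=2*integral_0^inf e^(-6t) dt=2/(2*3)=1/3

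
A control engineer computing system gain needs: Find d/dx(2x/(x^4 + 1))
Quotient rule: (f/g)' = (f'g - fg')/g²
f = 2x, f' = 2
g = x^4 + 1, g' = 4x^3

Answer: (2·(x^4 + 1) - 8x^4)/(x^4 + 1)²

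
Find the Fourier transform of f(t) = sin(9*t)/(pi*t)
sin(W * t)/(pi * t)=(W/pi) * sinc(W * t/pi) is the impulse response of the ideal low-pass filter with cutoff W (here W=9).
Its Fourier transform is a rectangular function:
F(omega)=1 for |omega| < 9, 0 otherwise

Answer: rect(omega/18) [i.e., 1 for |omega| < 9, 0 otherwise]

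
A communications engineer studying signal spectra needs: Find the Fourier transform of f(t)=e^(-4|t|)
Using the standard pair: F{e^(-a|t|)} = 2a/(a^2+omega^2)
With a = 4: F(omega) = 8/(16+omega^2)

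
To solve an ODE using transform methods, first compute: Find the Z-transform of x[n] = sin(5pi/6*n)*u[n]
Z{sin(w0*n)*u[n]} = z*sin(w0)/(z^2-2z*cos(w0)+1)
With w0 = 5pi/6: X(z) = z*sin(5pi/6)/(z^2-2z*cos(5pi/6)+1)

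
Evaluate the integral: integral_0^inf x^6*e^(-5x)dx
This is a Gamma integral. Substitute u = 5x (du = 5 dx):
integral_0^inf x^6*e^(-5x) dx = (1/5^7) integral_0^inf u^6*e^(-u) du
= Gamma(7)/5^7 = 6!/5^7 = 720/78125

Answer: 144/15625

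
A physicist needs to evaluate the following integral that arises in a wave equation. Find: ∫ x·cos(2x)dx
By parts: u=x, dv=cos(2x) dx
du=dx, v=sin(2x)/2
=x·sin(2x)/2+cos(2x)/2²+C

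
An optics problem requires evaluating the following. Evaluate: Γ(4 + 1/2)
Γ(n+1/2) = (2n)!√π/(4^n·n!)
= 40320√π/(256·24) = (105/16)·√π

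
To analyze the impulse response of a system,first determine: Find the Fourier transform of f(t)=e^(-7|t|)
Using the standard pair: F{e^(-a|t|)}=2a/(a^2+omega^2)
With a=7: F(omega)=14/(49+omega^2)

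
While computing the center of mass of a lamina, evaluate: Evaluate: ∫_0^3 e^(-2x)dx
Antiderivative: (1/(-2))e^(-2x)
Evaluate: (1/(-2))(e^-6 - 1)

Answer: (e^-6 - 1)/(-2)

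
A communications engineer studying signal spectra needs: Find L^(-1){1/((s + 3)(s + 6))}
Partial fractions: 1/((s+3)(s+6)) = A/(s+3)+B/(s+6)
Cover-up: A = 1/(s+6)|_{s = -3} = 1/3; B = 1/(s+3)|_{s = -6} = -1/3
L^(-1) = (1/3)e^(-3t) - (1/3)e^(-6t)

Answer: (1/3)(e^(-3t) - e^(-6t))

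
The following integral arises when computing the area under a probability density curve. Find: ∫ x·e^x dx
Integration by parts: u = x, dv = e^x dx
du = dx, v = e^x
= x·e^x - ∫ e^x dx
= x·e^x - e^x+C

Answer: e^x(x - 1)+C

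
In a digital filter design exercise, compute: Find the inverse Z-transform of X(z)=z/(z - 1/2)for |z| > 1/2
Standard pair: z/(z-a) <-> a^n*u[n] for causal signals
With a=1/2: x[n]=(1/2)^n*u[n]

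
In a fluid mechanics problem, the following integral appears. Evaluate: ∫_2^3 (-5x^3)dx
Step 1: Find antiderivative F(x) = (-5/4)x^4
Step 2: F(3) - F(2) = -405/4 - (-20) = -325/4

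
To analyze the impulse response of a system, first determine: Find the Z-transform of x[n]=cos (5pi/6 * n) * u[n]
Z{cos(w0 * n) * u[n]}=z(z - cos(w0))/(z^2-2z * cos(w0)+1)
With w0=5pi/6: X(z)=z(z - cos(5pi/6))/(z^2-2z * cos(5pi/6)+1)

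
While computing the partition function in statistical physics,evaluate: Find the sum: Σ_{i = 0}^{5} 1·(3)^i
Geometric series: S = a(1 - r^n)/(1 - r)
a = 1, r = 3, n = 6
S = 1(1-729)/-2 = 364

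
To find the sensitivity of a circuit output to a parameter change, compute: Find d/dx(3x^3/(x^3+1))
Quotient rule: (f/g)'=(f'g - fg')/g²
f=3x^3, f'=9x^2
g=x^3+1, g'=3x^2

Answer: (9x^2·(x^3+1)-9x^5)/(x^3+1)²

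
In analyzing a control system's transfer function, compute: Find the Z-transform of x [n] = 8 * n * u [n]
Z{n * u[n]} = z/(z-1)^2
By linearity: Z{8 * n * u[n]} = 8z/(z-1)^2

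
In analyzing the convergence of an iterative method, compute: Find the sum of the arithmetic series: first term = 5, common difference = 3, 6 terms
Last term: a_n = 5+(6-1)·3 = 20
Sum = n(a_1+a_n)/2 = 6(5+20)/2 = 75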